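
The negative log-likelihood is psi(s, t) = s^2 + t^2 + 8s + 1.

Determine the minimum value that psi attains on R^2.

-15

psi(s,t) separates as P(s) + Q(t) + 1, so its minimum is min P + min Q + 1.
P'(s) = 2s + 8 vanishes at s ∈ {-4}; Q'(t) = 2t vanishes at t ∈ {0}.
Local minima of P (where P''>0): P(-4)=-16. Local minima of Q: Q(0)=0.
So the global minimum of psi is P(-4) + Q(0) + 1 = -16 + 0 + 1 = -15, attained at (-4, 0).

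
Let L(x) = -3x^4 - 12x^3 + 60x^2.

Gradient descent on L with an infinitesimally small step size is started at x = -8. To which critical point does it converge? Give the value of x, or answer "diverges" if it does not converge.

diverges

L'(x) = -12x(x - 2)(x + 5), so L'(-8) = 2880.
Gradient descent moves in the -L' direction, i.e. x is decreasing.
There is no critical point below x=-8, and L' keeps the same sign, so the iterate runs off to −∞.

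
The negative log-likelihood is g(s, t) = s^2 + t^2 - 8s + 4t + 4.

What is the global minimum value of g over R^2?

-16

g(s,t) separates as P(s) + Q(t) + 4, so its minimum is min P + min Q + 4.
P'(s) = 2s - 8 vanishes at s ∈ {4}; Q'(t) = 2(t + 2) vanishes at t ∈ {-2}.
Local minima of P (where P''>0): P(4)=-16. Local minima of Q: Q(-2)=-4.
So the global minimum of g is P(4) + Q(-2) + 4 = -16 − 4 + 4 = -16, attained at (4, -2).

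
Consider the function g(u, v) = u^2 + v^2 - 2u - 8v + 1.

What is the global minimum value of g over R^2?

-16

g(u,v) separates as P(u) + Q(v) + 1, so its minimum is min P + min Q + 1.
P'(u) = 2u - 2 vanishes at u ∈ {1}; Q'(v) = 2v - 8 vanishes at v ∈ {4}.
Local minima of P (where P''>0): P(1)=-1. Local minima of Q: Q(4)=-16.
So the global minimum of g is P(1) + Q(4) + 1 = -1 − 16 + 1 = -16, attained at (1, 4).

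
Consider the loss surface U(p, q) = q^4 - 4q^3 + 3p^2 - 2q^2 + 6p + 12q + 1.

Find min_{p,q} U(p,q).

-11

U(p,q) separates as A(p) + B(q) + 1, so its minimum is min A + min B + 1.
A'(p) = 6p + 6 vanishes at p ∈ {-1}; B'(q) = 4(q - 3)(q - 1)(q + 1) vanishes at q ∈ {-1, 1, 3}.
Local minima of A (where A''>0): A(-1)=-3. Local minima of B: B(-1)=-9, B(3)=-9.
So the global minimum of U is A(-1) + B(-1) + 1 = -3 − 9 + 1 = -11, attained at (-1, -1).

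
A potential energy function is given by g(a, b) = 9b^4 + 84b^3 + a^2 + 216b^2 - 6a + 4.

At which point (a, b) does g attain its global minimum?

g(a,b) separates as P(a) + Q(b) + 4, so its minimum is min P + min Q + 4.
P'(a) = 2a - 6 vanishes at a ∈ {3}; Q'(b) = 36b(b + 3)(b + 4) vanishes at b ∈ {-4, -3, 0}.
Local minima of P (where P''>0): P(3)=-9. Local minima of Q: Q(-4)=384, Q(0)=0.
So the global minimum of g is P(3) + Q(0) + 4 = -9 + 0 + 4 = -5, attained at (3, 0).

(3, 0)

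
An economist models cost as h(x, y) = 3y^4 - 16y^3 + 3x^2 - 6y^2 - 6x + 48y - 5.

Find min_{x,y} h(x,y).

h(x,y) separates as P(x) + Q(y) − 5, so its minimum is min P + min Q − 5.
P'(x) = 6x - 6 vanishes at x ∈ {1}; Q'(y) = 12(y - 4)(y - 1)(y + 1) vanishes at y ∈ {-1, 1, 4}.
Local minima of P (where P''>0): P(1)=-3. Local minima of Q: Q(-1)=-35, Q(4)=-160.
So the global minimum of h is P(1) + Q(4) − 5 = -3 − 160 − 5 = -168, attained at (1, 4).

-168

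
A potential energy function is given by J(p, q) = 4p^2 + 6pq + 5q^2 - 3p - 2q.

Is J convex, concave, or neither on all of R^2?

convex

J is quadratic, so its Hessian is the constant matrix H = [[8, 6], [6, 10]].
det(H) = 44, tr(H) = 18.
det(H) > 0 and tr(H) > 0, so H is positive definite everywhere: convex.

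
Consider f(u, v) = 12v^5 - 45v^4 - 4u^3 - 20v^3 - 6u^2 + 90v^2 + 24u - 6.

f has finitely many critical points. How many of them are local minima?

f separates as a function of u plus a function of v, so ∇f=0 decouples.
∂f/∂u = -12(u - 1)(u + 2) = 0 at u ∈ {-2, 1}; ∂f/∂v = 60v(v - 3)(v - 1)(v + 1) = 0 at v ∈ {-1, 0, 1, 3}.
The Hessian is diagonal: diag(f_uu, f_vv). Second derivatives: f_uu(-2)=36, f_uu(1)=-36; f_vv(-1)=-480, f_vv(0)=180, f_vv(1)=-240, f_vv(3)=1440.
Local minima occur where both diagonal entries positive: (-2, 0), (-2, 3). Count: 2.

2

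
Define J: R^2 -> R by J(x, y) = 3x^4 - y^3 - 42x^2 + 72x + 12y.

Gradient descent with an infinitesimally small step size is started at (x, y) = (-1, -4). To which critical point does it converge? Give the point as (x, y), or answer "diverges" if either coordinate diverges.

J is separable, so gradient descent decouples: x follows -∂J/∂x, y follows -∂J/∂y.
∂J/∂x = 12(x - 2)(x - 1)(x + 3); at x=-1 this is 144, so x decreases.
∂J/∂y = -3(y - 2)(y + 2); at y=-4 this is -36, so y increases.
x converges to its nearest critical value -3 (a local min of the x-part); y converges to -2. The iterate converges to (-3, -2).

(-3, -2)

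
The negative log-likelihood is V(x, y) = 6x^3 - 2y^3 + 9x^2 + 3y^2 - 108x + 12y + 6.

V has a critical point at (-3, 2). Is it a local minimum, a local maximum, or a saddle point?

The mixed partial ∂²V/∂x∂y is 0, so the Hessian at any point is diag(V_xx, V_yy) = diag(18(2x + 1), 6(-2y + 1)).
At (-3, 2): H = diag(-90, -18).
Both eigenvalues are negative, so H is negative definite: a local maximum.

local maximum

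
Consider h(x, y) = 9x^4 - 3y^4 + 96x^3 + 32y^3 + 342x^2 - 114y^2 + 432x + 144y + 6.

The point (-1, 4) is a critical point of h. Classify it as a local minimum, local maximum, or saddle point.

saddle point

The mixed partial ∂²h/∂x∂y is 0, so the Hessian at any point is diag(h_xx, h_yy) = diag(36(3x^2 + 16x + 19), 12(-3y^2 + 16y - 19)).
At (-1, 4): H = diag(216, -36).
The eigenvalues have opposite signs, so H is indefinite: a saddle point.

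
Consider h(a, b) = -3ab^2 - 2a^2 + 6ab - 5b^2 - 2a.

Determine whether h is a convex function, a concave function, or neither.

The term -3ab^2 is cubic, so the Hessian is not constant.
∂²h/∂b² = -6a - 10, which takes both signs as a varies (negative for sufficiently large a). A diagonal entry of the Hessian changing sign means the Hessian is neither positive- nor negative-semidefinite on all of R^2.

neither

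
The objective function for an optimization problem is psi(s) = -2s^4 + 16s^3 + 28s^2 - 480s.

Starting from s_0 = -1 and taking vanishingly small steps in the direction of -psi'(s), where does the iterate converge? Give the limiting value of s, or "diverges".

4

psi'(s) = -8(s - 5)(s - 4)(s + 3), so psi'(-1) = -480.
Gradient descent moves in the -psi' direction, i.e. s is increasing.
The nearest critical point in that direction is s = 4, where psi'' = 56 > 0 (a local minimum). The iterate converges there.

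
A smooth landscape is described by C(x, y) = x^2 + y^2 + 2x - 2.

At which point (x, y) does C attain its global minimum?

(-1, 0)

C(x,y) separates as P(x) + Q(y) − 2, so its minimum is min P + min Q − 2.
P'(x) = 2x + 2 vanishes at x ∈ {-1}; Q'(y) = 2y vanishes at y ∈ {0}.
Local minima of P (where P''>0): P(-1)=-1. Local minima of Q: Q(0)=0.
So the global minimum of C is P(-1) + Q(0) − 2 = -1 + 0 − 2 = -3, attained at (-1, 0).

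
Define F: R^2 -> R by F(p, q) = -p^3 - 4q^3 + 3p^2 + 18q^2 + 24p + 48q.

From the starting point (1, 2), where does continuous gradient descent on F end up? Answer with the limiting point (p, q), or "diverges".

F is separable, so gradient descent decouples: p follows -∂F/∂p, q follows -∂F/∂q.
∂F/∂p = -3(p - 4)(p + 2); at p=1 this is 27, so p decreases.
∂F/∂q = -12(q - 4)(q + 1); at q=2 this is 72, so q decreases.
p converges to its nearest critical value -2 (a local min of the p-part); q converges to -1. The iterate converges to (-2, -1).

(-2, -1)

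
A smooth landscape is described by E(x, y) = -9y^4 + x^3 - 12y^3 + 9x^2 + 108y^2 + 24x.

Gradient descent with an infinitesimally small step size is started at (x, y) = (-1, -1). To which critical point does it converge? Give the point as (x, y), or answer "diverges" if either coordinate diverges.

E is separable, so gradient descent decouples: x follows -∂E/∂x, y follows -∂E/∂y.
∂E/∂x = 3(x + 2)(x + 4); at x=-1 this is 9, so x decreases.
∂E/∂y = -36y(y - 2)(y + 3); at y=-1 this is -216, so y increases.
x converges to its nearest critical value -2 (a local min of the x-part); y converges to 0. The iterate converges to (-2, 0).

(-2, 0)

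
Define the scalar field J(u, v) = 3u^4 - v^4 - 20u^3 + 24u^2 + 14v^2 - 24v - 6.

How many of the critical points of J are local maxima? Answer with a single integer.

2

J separates as a function of u plus a function of v, so ∇J=0 decouples.
∂J/∂u = 12u(u - 4)(u - 1) = 0 at u ∈ {0, 1, 4}; ∂J/∂v = -4(v - 2)(v - 1)(v + 3) = 0 at v ∈ {-3, 1, 2}.
The Hessian is diagonal: diag(J_uu, J_vv). Second derivatives: J_uu(0)=48, J_uu(1)=-36, J_uu(4)=144; J_vv(-3)=-80, J_vv(1)=16, J_vv(2)=-20.
Local maxima occur where both diagonal entries negative: (1, -3), (1, 2). Count: 2.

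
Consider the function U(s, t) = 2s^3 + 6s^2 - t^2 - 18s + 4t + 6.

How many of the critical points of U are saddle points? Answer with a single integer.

1

U separates as a function of s plus a function of t, so ∇U=0 decouples.
∂U/∂s = 6(s - 1)(s + 3) = 0 at s ∈ {-3, 1}; ∂U/∂t = -2(t - 2) = 0 at t ∈ {2}.
The Hessian is diagonal: diag(U_ss, U_tt). Second derivatives: U_ss(-3)=-24, U_ss(1)=24; U_tt(2)=-2.
Saddle points occur where the two diagonal entries have opposite signs: (1, 2). Count: 1.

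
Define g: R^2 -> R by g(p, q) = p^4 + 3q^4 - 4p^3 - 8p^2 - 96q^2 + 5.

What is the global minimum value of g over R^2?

-891

g(p,q) separates as A(p) + B(q) + 5, so its minimum is min A + min B + 5.
A'(p) = 4p(p - 4)(p + 1) vanishes at p ∈ {-1, 0, 4}; B'(q) = 12q(q - 4)(q + 4) vanishes at q ∈ {-4, 0, 4}.
Local minima of A (where A''>0): A(-1)=-3, A(4)=-128. Local minima of B: B(-4)=-768, B(4)=-768.
So the global minimum of g is A(4) + B(-4) + 5 = -128 − 768 + 5 = -891, attained at (4, -4).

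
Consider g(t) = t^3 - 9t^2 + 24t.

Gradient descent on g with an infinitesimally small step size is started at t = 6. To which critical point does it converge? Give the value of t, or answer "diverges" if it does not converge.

4

g'(t) = 3(t - 4)(t - 2), so g'(6) = 24.
Gradient descent moves in the -g' direction, i.e. t is decreasing.
The nearest critical point in that direction is t = 4, where g'' = 6 > 0 (a local minimum). The iterate converges there.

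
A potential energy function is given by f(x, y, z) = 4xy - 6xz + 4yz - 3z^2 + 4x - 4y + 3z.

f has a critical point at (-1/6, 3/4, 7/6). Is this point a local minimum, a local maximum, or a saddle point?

saddle point

The Hessian is constant: H = [[0, 4, -6], [4, 0, 4], [-6, 4, -6]].
Leading principal minors: Δ₁ = 0, Δ₂ = -16, Δ₃ = -96.
The minors fit neither the all-positive nor the alternating-sign pattern, so H is indefinite: a saddle point.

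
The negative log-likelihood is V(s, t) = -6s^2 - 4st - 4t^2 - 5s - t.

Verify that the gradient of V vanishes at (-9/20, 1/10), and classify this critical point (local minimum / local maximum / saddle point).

∇V = (-12s - 4t - 5, -4s - 8t - 1); substituting (-9/20, 1/10) gives ∇V = (0, 0), so (-9/20, 1/10) is indeed a critical point.
The Hessian of V is constant: H = [[-12, -4], [-4, -8]].
det(H) = (-12)·(-8) − (-4)² = 80.
det(H) > 0 and tr(H) = -20 < 0, so H is negative definite and the point is a local maximum.

local maximum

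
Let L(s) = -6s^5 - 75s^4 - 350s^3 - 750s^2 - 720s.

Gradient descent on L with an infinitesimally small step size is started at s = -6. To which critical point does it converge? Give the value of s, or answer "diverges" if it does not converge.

-4

L'(s) = -30(s + 1)(s + 2)(s + 3)(s + 4), so L'(-6) = -3600.
Gradient descent moves in the -L' direction, i.e. s is increasing.
The nearest critical point in that direction is s = -4, where L'' = 180 > 0 (a local minimum). The iterate converges there.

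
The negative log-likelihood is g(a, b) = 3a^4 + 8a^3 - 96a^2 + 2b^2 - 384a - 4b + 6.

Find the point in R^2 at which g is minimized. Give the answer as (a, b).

(4, 1)

g(a,b) separates as P(a) + Q(b) + 6, so its minimum is min P + min Q + 6.
P'(a) = 12(a - 4)(a + 2)(a + 4) vanishes at a ∈ {-4, -2, 4}; Q'(b) = 4b - 4 vanishes at b ∈ {1}.
Local minima of P (where P''>0): P(-4)=256, P(4)=-1792. Local minima of Q: Q(1)=-2.
So the global minimum of g is P(4) + Q(1) + 6 = -1792 − 2 + 6 = -1788, attained at (4, 1).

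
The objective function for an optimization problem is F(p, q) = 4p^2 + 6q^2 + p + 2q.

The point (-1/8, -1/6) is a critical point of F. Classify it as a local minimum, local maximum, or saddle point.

The Hessian of F is constant: H = [[8, 0], [0, 12]].
det(H) = 8·12 − 0² = 96.
det(H) > 0 and tr(H) = 20 > 0, so H is positive definite and the point is a local minimum.

local minimum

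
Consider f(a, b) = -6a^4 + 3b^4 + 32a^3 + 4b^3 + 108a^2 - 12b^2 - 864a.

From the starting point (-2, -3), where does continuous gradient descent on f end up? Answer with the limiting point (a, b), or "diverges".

(3, -2)

f is separable, so gradient descent decouples: a follows -∂f/∂a, b follows -∂f/∂b.
∂f/∂a = -24(a - 4)(a - 3)(a + 3); at a=-2 this is -720, so a increases.
∂f/∂b = 12b(b - 1)(b + 2); at b=-3 this is -144, so b increases.
a converges to its nearest critical value 3 (a local min of the a-part); b converges to -2. The iterate converges to (3, -2).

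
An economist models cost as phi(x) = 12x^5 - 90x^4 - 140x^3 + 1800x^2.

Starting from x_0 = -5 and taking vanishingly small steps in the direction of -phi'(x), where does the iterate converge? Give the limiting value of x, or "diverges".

diverges

phi'(x) = 60x(x - 5)(x - 4)(x + 3), so phi'(-5) = 54000.
Gradient descent moves in the -phi' direction, i.e. x is decreasing.
There is no critical point below x=-5, and phi' keeps the same sign, so the iterate runs off to −∞.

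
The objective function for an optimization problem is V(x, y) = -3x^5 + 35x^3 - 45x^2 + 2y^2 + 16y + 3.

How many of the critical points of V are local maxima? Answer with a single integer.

0

V separates as a function of x plus a function of y, so ∇V=0 decouples.
∂V/∂x = -15x(x - 2)(x - 1)(x + 3) = 0 at x ∈ {-3, 0, 1, 2}; ∂V/∂y = 4(y + 4) = 0 at y ∈ {-4}.
The Hessian is diagonal: diag(V_xx, V_yy). Second derivatives: V_xx(-3)=900, V_xx(0)=-90, V_xx(1)=60, V_xx(2)=-150; V_yy(-4)=4.
Local maxima occur where both diagonal entries negative: none. Count: 0.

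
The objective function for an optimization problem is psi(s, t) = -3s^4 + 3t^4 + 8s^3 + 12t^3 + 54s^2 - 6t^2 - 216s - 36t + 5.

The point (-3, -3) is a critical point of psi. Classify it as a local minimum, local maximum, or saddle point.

The mixed partial ∂²psi/∂s∂t is 0, so the Hessian at any point is diag(psi_ss, psi_tt) = diag(12(-3s^2 + 4s + 9), 12(3t^2 + 6t - 1)).
At (-3, -3): H = diag(-360, 96).
The eigenvalues have opposite signs, so H is indefinite: a saddle point.

saddle point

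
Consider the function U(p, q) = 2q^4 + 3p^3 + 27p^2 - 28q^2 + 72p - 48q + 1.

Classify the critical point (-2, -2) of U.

local minimum

The mixed partial ∂²U/∂p∂q is 0, so the Hessian at any point is diag(U_pp, U_qq) = diag(18(p + 3), 8(3q^2 - 7)).
At (-2, -2): H = diag(18, 40).
Both eigenvalues are positive, so H is positive definite: a local minimum.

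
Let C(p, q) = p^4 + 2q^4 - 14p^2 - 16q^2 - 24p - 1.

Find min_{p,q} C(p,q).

-150

C(p,q) separates as A(p) + B(q) − 1, so its minimum is min A + min B − 1.
A'(p) = 4(p - 3)(p + 1)(p + 2) vanishes at p ∈ {-2, -1, 3}; B'(q) = 8q(q - 2)(q + 2) vanishes at q ∈ {-2, 0, 2}.
Local minima of A (where A''>0): A(-2)=8, A(3)=-117. Local minima of B: B(-2)=-32, B(2)=-32.
So the global minimum of C is A(3) + B(-2) − 1 = -117 − 32 − 1 = -150, attained at (3, -2).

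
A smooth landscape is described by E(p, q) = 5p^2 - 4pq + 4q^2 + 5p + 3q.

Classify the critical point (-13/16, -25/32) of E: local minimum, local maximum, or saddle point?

local minimum

The Hessian of E is constant: H = [[10, -4], [-4, 8]].
det(H) = 10·8 − (-4)² = 64.
det(H) > 0 and tr(H) = 18 > 0, so H is positive definite and the point is a local minimum.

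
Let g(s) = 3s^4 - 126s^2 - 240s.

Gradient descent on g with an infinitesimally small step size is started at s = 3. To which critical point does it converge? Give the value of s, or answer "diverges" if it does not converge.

g'(s) = 12(s - 5)(s + 1)(s + 4), so g'(3) = -672.
Gradient descent moves in the -g' direction, i.e. s is increasing.
The nearest critical point in that direction is s = 5, where g'' = 648 > 0 (a local minimum). The iterate converges there.

5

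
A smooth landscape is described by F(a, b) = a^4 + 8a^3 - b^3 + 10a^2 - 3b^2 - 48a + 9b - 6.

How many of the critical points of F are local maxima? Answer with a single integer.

F separates as a function of a plus a function of b, so ∇F=0 decouples.
∂F/∂a = 4(a - 1)(a + 3)(a + 4) = 0 at a ∈ {-4, -3, 1}; ∂F/∂b = -3(b - 1)(b + 3) = 0 at b ∈ {-3, 1}.
The Hessian is diagonal: diag(F_aa, F_bb). Second derivatives: F_aa(-4)=20, F_aa(-3)=-16, F_aa(1)=80; F_bb(-3)=12, F_bb(1)=-12.
Local maxima occur where both diagonal entries negative: (-3, 1). Count: 1.

1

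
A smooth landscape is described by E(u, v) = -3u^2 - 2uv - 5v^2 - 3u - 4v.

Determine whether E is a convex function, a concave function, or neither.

concave

E is quadratic, so its Hessian is the constant matrix H = [[-6, -2], [-2, -10]].
det(H) = 56, tr(H) = -16.
det(H) > 0 and tr(H) < 0, so H is negative definite everywhere: concave.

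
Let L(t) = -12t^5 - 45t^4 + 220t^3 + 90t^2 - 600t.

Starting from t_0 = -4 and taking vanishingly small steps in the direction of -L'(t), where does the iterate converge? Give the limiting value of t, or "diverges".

L'(t) = -60(t - 2)(t - 1)(t + 1)(t + 5), so L'(-4) = 5400.
Gradient descent moves in the -L' direction, i.e. t is decreasing.
The nearest critical point in that direction is t = -5, where L'' = 10080 > 0 (a local minimum). The iterate converges there.

-5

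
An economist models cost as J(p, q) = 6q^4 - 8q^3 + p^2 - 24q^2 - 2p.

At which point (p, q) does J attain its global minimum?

J(p,q) separates as A(p) + B(q), so its minimum is min A + min B.
A'(p) = 2p - 2 vanishes at p ∈ {1}; B'(q) = 24q(q - 2)(q + 1) vanishes at q ∈ {-1, 0, 2}.
Local minima of A (where A''>0): A(1)=-1. Local minima of B: B(-1)=-10, B(2)=-64.
So the global minimum of J is A(1) + B(2) = -1 − 64 = -65, attained at (1, 2).

(1, 2)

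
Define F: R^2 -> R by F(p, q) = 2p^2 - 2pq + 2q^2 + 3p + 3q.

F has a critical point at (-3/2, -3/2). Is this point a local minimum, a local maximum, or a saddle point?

local minimum

The Hessian of F is constant: H = [[4, -2], [-2, 4]].
det(H) = 4·4 − (-2)² = 12.
det(H) > 0 and tr(H) = 8 > 0, so H is positive definite and the point is a local minimum.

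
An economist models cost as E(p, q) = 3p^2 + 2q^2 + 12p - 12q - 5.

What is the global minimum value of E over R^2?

-35

E(p,q) separates as A(p) + B(q) − 5, so its minimum is min A + min B − 5.
A'(p) = 6p + 12 vanishes at p ∈ {-2}; B'(q) = 4q - 12 vanishes at q ∈ {3}.
Local minima of A (where A''>0): A(-2)=-12. Local minima of B: B(3)=-18.
So the global minimum of E is A(-2) + B(3) − 5 = -12 − 18 − 5 = -35, attained at (-2, 3).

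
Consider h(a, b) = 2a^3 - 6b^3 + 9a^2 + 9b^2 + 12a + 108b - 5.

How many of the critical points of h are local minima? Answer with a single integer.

1

h separates as a function of a plus a function of b, so ∇h=0 decouples.
∂h/∂a = 6(a + 1)(a + 2) = 0 at a ∈ {-2, -1}; ∂h/∂b = -18(b - 3)(b + 2) = 0 at b ∈ {-2, 3}.
The Hessian is diagonal: diag(h_aa, h_bb). Second derivatives: h_aa(-2)=-6, h_aa(-1)=6; h_bb(-2)=90, h_bb(3)=-90.
Local minima occur where both diagonal entries positive: (-1, -2). Count: 1.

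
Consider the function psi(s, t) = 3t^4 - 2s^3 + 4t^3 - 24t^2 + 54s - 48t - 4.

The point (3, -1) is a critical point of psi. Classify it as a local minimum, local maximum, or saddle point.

local maximum

The mixed partial ∂²psi/∂s∂t is 0, so the Hessian at any point is diag(psi_ss, psi_tt) = diag(-12s, 12(3t^2 + 2t - 4)).
At (3, -1): H = diag(-36, -36).
Both eigenvalues are negative, so H is negative definite: a local maximum.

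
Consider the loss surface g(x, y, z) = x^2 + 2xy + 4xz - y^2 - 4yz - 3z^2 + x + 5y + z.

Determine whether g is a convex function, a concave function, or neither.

g is quadratic, so its Hessian is the constant matrix H = [[2, 2, 4], [2, -2, -4], [4, -4, -6]].
Leading principal minors: 2, -8, -16.
Neither pattern holds ⇒ H is indefinite ⇒ neither convex nor concave.

neither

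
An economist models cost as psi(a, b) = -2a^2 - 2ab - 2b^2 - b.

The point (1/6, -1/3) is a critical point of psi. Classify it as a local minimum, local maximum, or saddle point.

local maximum

The Hessian of psi is constant: H = [[-4, -2], [-2, -4]].
det(H) = (-4)·(-4) − (-2)² = 12.
det(H) > 0 and tr(H) = -8 < 0, so H is negative definite and the point is a local maximum.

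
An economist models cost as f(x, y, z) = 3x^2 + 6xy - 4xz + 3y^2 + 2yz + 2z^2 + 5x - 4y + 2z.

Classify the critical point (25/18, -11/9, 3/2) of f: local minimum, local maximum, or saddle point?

saddle point

The Hessian is constant: H = [[6, 6, -4], [6, 6, 2], [-4, 2, 4]].
Leading principal minors: Δ₁ = 6, Δ₂ = 0, Δ₃ = -216.
The minors fit neither the all-positive nor the alternating-sign pattern, so H is indefinite: a saddle point.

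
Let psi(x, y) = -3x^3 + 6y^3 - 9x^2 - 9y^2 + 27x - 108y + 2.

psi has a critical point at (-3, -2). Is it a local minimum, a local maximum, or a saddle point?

The mixed partial ∂²psi/∂x∂y is 0, so the Hessian at any point is diag(psi_xx, psi_yy) = diag(-18(x + 1), 18(2y - 1)).
At (-3, -2): H = diag(36, -90).
The eigenvalues have opposite signs, so H is indefinite: a saddle point.

saddle point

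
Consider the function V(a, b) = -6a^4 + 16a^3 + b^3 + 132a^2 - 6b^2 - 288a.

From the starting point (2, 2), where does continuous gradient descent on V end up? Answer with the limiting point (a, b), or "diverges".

V is separable, so gradient descent decouples: a follows -∂V/∂a, b follows -∂V/∂b.
∂V/∂a = -24(a - 4)(a - 1)(a + 3); at a=2 this is 240, so a decreases.
∂V/∂b = 3b(b - 4); at b=2 this is -12, so b increases.
a converges to its nearest critical value 1 (a local min of the a-part); b converges to 4. The iterate converges to (1, 4).

(1, 4)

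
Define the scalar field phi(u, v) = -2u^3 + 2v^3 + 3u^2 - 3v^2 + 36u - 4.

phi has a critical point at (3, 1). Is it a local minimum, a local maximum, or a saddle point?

The mixed partial ∂²phi/∂u∂v is 0, so the Hessian at any point is diag(phi_uu, phi_vv) = diag(6(-2u + 1), 6(2v - 1)).
At (3, 1): H = diag(-30, 6).
The eigenvalues have opposite signs, so H is indefinite: a saddle point.

saddle point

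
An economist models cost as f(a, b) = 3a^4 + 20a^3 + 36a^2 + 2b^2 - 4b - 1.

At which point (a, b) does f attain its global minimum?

(0, 1)

f(a,b) separates as P(a) + Q(b) − 1, so its minimum is min P + min Q − 1.
P'(a) = 12a(a + 2)(a + 3) vanishes at a ∈ {-3, -2, 0}; Q'(b) = 4b - 4 vanishes at b ∈ {1}.
Local minima of P (where P''>0): P(-3)=27, P(0)=0. Local minima of Q: Q(1)=-2.
So the global minimum of f is P(0) + Q(1) − 1 = 0 − 2 − 1 = -3, attained at (0, 1).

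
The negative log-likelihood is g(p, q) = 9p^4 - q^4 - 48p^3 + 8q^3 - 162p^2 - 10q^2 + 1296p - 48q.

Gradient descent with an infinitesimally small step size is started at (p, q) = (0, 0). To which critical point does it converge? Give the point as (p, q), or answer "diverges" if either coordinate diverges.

(-3, 3)

g is separable, so gradient descent decouples: p follows -∂g/∂p, q follows -∂g/∂q.
∂g/∂p = 36(p - 4)(p - 3)(p + 3); at p=0 this is 1296, so p decreases.
∂g/∂q = -4(q - 4)(q - 3)(q + 1); at q=0 this is -48, so q increases.
p converges to its nearest critical value -3 (a local min of the p-part); q converges to 3. The iterate converges to (-3, 3).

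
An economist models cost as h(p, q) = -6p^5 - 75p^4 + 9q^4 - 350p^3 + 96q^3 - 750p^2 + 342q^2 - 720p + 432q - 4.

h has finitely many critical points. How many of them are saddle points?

h separates as a function of p plus a function of q, so ∇h=0 decouples.
∂h/∂p = -30(p + 1)(p + 2)(p + 3)(p + 4) = 0 at p ∈ {-4, -3, -2, -1}; ∂h/∂q = 36(q + 1)(q + 3)(q + 4) = 0 at q ∈ {-4, -3, -1}.
The Hessian is diagonal: diag(h_pp, h_qq). Second derivatives: h_pp(-4)=180, h_pp(-3)=-60, h_pp(-2)=60, h_pp(-1)=-180; h_qq(-4)=108, h_qq(-3)=-72, h_qq(-1)=216.
Saddle points occur where the two diagonal entries have opposite signs: (-4, -3), (-3, -4), (-3, -1), (-2, -3), (-1, -4), (-1, -1). Count: 6.

6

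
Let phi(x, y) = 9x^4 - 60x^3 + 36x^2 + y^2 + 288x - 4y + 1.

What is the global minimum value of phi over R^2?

phi(x,y) separates as P(x) + Q(y) + 1, so its minimum is min P + min Q + 1.
P'(x) = 36(x - 4)(x - 2)(x + 1) vanishes at x ∈ {-1, 2, 4}; Q'(y) = 2y - 4 vanishes at y ∈ {2}.
Local minima of P (where P''>0): P(-1)=-183, P(4)=192. Local minima of Q: Q(2)=-4.
So the global minimum of phi is P(-1) + Q(2) + 1 = -183 − 4 + 1 = -186, attained at (-1, 2).

-186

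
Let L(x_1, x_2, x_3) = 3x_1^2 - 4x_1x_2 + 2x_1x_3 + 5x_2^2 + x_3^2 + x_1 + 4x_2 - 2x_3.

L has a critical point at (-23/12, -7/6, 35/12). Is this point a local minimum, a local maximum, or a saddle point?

The Hessian is constant: H = [[6, -4, 2], [-4, 10, 0], [2, 0, 2]].
Leading principal minors: Δ₁ = 6, Δ₂ = 44, Δ₃ = 48.
All leading minors are positive, so H is positive definite: a local minimum.

local minimum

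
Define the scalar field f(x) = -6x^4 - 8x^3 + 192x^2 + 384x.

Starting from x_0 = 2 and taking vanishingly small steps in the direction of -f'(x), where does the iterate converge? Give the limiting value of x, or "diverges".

f'(x) = -24(x - 4)(x + 1)(x + 4), so f'(2) = 864.
Gradient descent moves in the -f' direction, i.e. x is decreasing.
The nearest critical point in that direction is x = -1, where f'' = 360 > 0 (a local minimum). The iterate converges there.

-1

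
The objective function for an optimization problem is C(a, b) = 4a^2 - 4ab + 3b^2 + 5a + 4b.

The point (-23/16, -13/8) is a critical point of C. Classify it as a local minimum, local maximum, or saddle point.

local minimum

The Hessian of C is constant: H = [[8, -4], [-4, 6]].
det(H) = 8·6 − (-4)² = 32.
det(H) > 0 and tr(H) = 14 > 0, so H is positive definite and the point is a local minimum.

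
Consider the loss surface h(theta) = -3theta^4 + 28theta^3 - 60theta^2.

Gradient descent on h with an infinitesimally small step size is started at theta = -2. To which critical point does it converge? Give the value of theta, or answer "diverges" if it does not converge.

diverges

h'(theta) = -12theta(theta - 5)(theta - 2), so h'(-2) = 672.
Gradient descent moves in the -h' direction, i.e. theta is decreasing.
There is no critical point below theta=-2, and h' keeps the same sign, so the iterate runs off to −∞.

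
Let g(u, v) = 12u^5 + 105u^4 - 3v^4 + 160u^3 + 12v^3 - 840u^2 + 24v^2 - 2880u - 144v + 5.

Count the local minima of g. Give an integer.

g separates as a function of u plus a function of v, so ∇g=0 decouples.
∂g/∂u = 60(u - 2)(u + 2)(u + 3)(u + 4) = 0 at u ∈ {-4, -3, -2, 2}; ∂g/∂v = -12(v - 3)(v - 2)(v + 2) = 0 at v ∈ {-2, 2, 3}.
The Hessian is diagonal: diag(g_uu, g_vv). Second derivatives: g_uu(-4)=-720, g_uu(-3)=300, g_uu(-2)=-480, g_uu(2)=7200; g_vv(-2)=-240, g_vv(2)=48, g_vv(3)=-60.
Local minima occur where both diagonal entries positive: (-3, 2), (2, 2). Count: 2.

2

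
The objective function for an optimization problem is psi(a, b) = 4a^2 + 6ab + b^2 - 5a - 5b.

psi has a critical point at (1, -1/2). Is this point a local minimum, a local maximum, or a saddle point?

saddle point

The Hessian of psi is constant: H = [[8, 6], [6, 2]].
det(H) = 8·2 − 6² = -20.
Since det(H) < 0, H is indefinite and the critical point is a saddle point.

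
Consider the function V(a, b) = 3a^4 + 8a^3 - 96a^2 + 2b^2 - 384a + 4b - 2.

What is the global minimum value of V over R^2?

V(a,b) separates as P(a) + Q(b) − 2, so its minimum is min P + min Q − 2.
P'(a) = 12(a - 4)(a + 2)(a + 4) vanishes at a ∈ {-4, -2, 4}; Q'(b) = 4b + 4 vanishes at b ∈ {-1}.
Local minima of P (where P''>0): P(-4)=256, P(4)=-1792. Local minima of Q: Q(-1)=-2.
So the global minimum of V is P(4) + Q(-1) − 2 = -1792 − 2 − 2 = -1796, attained at (4, -1).

-1796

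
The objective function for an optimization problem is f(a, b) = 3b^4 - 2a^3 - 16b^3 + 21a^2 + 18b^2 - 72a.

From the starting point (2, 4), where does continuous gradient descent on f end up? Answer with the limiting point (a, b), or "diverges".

(3, 3)

f is separable, so gradient descent decouples: a follows -∂f/∂a, b follows -∂f/∂b.
∂f/∂a = -6(a - 4)(a - 3); at a=2 this is -12, so a increases.
∂f/∂b = 12b(b - 3)(b - 1); at b=4 this is 144, so b decreases.
a converges to its nearest critical value 3 (a local min of the a-part); b converges to 3. The iterate converges to (3, 3).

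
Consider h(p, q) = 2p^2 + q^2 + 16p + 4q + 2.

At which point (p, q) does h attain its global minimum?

h(p,q) separates as A(p) + B(q) + 2, so its minimum is min A + min B + 2.
A'(p) = 4p + 16 vanishes at p ∈ {-4}; B'(q) = 2q + 4 vanishes at q ∈ {-2}.
Local minima of A (where A''>0): A(-4)=-32. Local minima of B: B(-2)=-4.
So the global minimum of h is A(-4) + B(-2) + 2 = -32 − 4 + 2 = -34, attained at (-4, -2).

(-4, -2)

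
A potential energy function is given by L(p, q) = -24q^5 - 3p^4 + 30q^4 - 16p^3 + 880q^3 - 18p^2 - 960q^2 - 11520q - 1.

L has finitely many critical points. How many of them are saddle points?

L separates as a function of p plus a function of q, so ∇L=0 decouples.
∂L/∂p = -12p(p + 1)(p + 3) = 0 at p ∈ {-3, -1, 0}; ∂L/∂q = -120(q - 4)(q - 3)(q + 2)(q + 4) = 0 at q ∈ {-4, -2, 3, 4}.
The Hessian is diagonal: diag(L_pp, L_qq). Second derivatives: L_pp(-3)=-72, L_pp(-1)=24, L_pp(0)=-36; L_qq(-4)=13440, L_qq(-2)=-7200, L_qq(3)=4200, L_qq(4)=-5760.
Saddle points occur where the two diagonal entries have opposite signs: (-3, -4), (-3, 3), (-1, -2), (-1, 4), (0, -4), (0, 3). Count: 6.

6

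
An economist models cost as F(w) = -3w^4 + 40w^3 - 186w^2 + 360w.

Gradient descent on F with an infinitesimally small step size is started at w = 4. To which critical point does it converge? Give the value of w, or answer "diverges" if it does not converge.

F'(w) = -12(w - 5)(w - 3)(w - 2), so F'(4) = 24.
Gradient descent moves in the -F' direction, i.e. w is decreasing.
The nearest critical point in that direction is w = 3, where F'' = 24 > 0 (a local minimum). The iterate converges there.

3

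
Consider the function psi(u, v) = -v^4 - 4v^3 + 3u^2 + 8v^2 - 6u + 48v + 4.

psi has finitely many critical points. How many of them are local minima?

psi separates as a function of u plus a function of v, so ∇psi=0 decouples.
∂psi/∂u = 6(u - 1) = 0 at u ∈ {1}; ∂psi/∂v = -4(v - 2)(v + 2)(v + 3) = 0 at v ∈ {-3, -2, 2}.
The Hessian is diagonal: diag(psi_uu, psi_vv). Second derivatives: psi_uu(1)=6; psi_vv(-3)=-20, psi_vv(-2)=16, psi_vv(2)=-80.
Local minima occur where both diagonal entries positive: (1, -2). Count: 1.

1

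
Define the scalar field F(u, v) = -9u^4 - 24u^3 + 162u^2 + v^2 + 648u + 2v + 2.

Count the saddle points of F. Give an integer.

2

F separates as a function of u plus a function of v, so ∇F=0 decouples.
∂F/∂u = -36(u - 3)(u + 2)(u + 3) = 0 at u ∈ {-3, -2, 3}; ∂F/∂v = 2(v + 1) = 0 at v ∈ {-1}.
The Hessian is diagonal: diag(F_uu, F_vv). Second derivatives: F_uu(-3)=-216, F_uu(-2)=180, F_uu(3)=-1080; F_vv(-1)=2.
Saddle points occur where the two diagonal entries have opposite signs: (-3, -1), (3, -1). Count: 2.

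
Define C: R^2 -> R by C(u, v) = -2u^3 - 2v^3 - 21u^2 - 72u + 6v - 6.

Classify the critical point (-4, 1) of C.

The mixed partial ∂²C/∂u∂v is 0, so the Hessian at any point is diag(C_uu, C_vv) = diag(-6(2u + 7), -12v).
At (-4, 1): H = diag(6, -12).
The eigenvalues have opposite signs, so H is indefinite: a saddle point.

saddle point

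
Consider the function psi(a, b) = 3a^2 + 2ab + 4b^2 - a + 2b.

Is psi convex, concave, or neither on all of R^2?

psi is quadratic, so its Hessian is the constant matrix H = [[6, 2], [2, 8]].
det(H) = 44, tr(H) = 14.
det(H) > 0 and tr(H) > 0, so H is positive definite everywhere: convex.

convex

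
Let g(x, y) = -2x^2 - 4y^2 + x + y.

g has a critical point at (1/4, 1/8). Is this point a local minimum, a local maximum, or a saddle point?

The Hessian of g is constant: H = [[-4, 0], [0, -8]].
det(H) = (-4)·(-8) − 0² = 32.
det(H) > 0 and tr(H) = -12 < 0, so H is negative definite and the point is a local maximum.

local maximum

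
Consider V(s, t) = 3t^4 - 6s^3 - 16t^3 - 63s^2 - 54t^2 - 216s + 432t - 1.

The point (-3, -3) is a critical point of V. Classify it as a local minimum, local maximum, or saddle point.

The mixed partial ∂²V/∂s∂t is 0, so the Hessian at any point is diag(V_ss, V_tt) = diag(-18(2s + 7), 12(3t^2 - 8t - 9)).
At (-3, -3): H = diag(-18, 504).
The eigenvalues have opposite signs, so H is indefinite: a saddle point.

saddle point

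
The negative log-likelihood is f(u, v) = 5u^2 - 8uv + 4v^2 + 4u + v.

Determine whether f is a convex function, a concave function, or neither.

convex

f is quadratic, so its Hessian is the constant matrix H = [[10, -8], [-8, 8]].
det(H) = 16, tr(H) = 18.
det(H) > 0 and tr(H) > 0, so H is positive definite everywhere: convex.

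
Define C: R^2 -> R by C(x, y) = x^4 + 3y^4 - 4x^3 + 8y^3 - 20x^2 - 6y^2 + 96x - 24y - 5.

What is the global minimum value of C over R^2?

-303

C(x,y) separates as P(x) + Q(y) − 5, so its minimum is min P + min Q − 5.
P'(x) = 4(x - 4)(x - 2)(x + 3) vanishes at x ∈ {-3, 2, 4}; Q'(y) = 12(y - 1)(y + 1)(y + 2) vanishes at y ∈ {-2, -1, 1}.
Local minima of P (where P''>0): P(-3)=-279, P(4)=64. Local minima of Q: Q(-2)=8, Q(1)=-19.
So the global minimum of C is P(-3) + Q(1) − 5 = -279 − 19 − 5 = -303, attained at (-3, 1).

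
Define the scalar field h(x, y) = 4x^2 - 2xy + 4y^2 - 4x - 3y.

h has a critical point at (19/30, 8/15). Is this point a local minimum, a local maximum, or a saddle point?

local minimum

The Hessian of h is constant: H = [[8, -2], [-2, 8]].
det(H) = 8·8 − (-2)² = 60.
det(H) > 0 and tr(H) = 16 > 0, so H is positive definite and the point is a local minimum.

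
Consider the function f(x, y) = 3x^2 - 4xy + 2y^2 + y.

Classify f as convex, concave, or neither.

f is quadratic, so its Hessian is the constant matrix H = [[6, -4], [-4, 4]].
det(H) = 8, tr(H) = 10.
det(H) > 0 and tr(H) > 0, so H is positive definite everywhere: convex.

convex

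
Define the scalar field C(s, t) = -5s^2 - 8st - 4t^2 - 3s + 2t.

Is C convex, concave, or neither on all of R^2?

concave

C is quadratic, so its Hessian is the constant matrix H = [[-10, -8], [-8, -8]].
det(H) = 16, tr(H) = -18.
det(H) > 0 and tr(H) < 0, so H is negative definite everywhere: concave.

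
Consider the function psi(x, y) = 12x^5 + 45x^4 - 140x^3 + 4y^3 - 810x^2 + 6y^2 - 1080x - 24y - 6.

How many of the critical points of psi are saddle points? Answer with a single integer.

4

psi separates as a function of x plus a function of y, so ∇psi=0 decouples.
∂psi/∂x = 60(x - 3)(x + 1)(x + 2)(x + 3) = 0 at x ∈ {-3, -2, -1, 3}; ∂psi/∂y = 12(y - 1)(y + 2) = 0 at y ∈ {-2, 1}.
The Hessian is diagonal: diag(psi_xx, psi_yy). Second derivatives: psi_xx(-3)=-720, psi_xx(-2)=300, psi_xx(-1)=-480, psi_xx(3)=7200; psi_yy(-2)=-36, psi_yy(1)=36.
Saddle points occur where the two diagonal entries have opposite signs: (-3, 1), (-2, -2), (-1, 1), (3, -2). Count: 4.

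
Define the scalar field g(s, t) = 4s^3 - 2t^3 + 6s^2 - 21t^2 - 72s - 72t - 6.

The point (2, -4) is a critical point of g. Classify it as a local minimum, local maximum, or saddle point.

The mixed partial ∂²g/∂s∂t is 0, so the Hessian at any point is diag(g_ss, g_tt) = diag(12(2s + 1), -6(2t + 7)).
At (2, -4): H = diag(60, 6).
Both eigenvalues are positive, so H is positive definite: a local minimum.

local minimum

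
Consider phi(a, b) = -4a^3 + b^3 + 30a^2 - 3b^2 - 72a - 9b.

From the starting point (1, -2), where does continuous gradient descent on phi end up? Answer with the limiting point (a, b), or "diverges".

phi is separable, so gradient descent decouples: a follows -∂phi/∂a, b follows -∂phi/∂b.
∂phi/∂a = -12(a - 3)(a - 2); at a=1 this is -24, so a increases.
∂phi/∂b = 3(b - 3)(b + 1); at b=-2 this is 15, so b decreases.
The b-coordinate has no critical point in that direction and runs off to infinity.

diverges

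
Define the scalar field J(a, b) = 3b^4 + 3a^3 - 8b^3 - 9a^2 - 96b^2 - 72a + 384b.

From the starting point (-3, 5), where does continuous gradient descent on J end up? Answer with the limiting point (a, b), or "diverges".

diverges

J is separable, so gradient descent decouples: a follows -∂J/∂a, b follows -∂J/∂b.
∂J/∂a = 9(a - 4)(a + 2); at a=-3 this is 63, so a decreases.
∂J/∂b = 12(b - 4)(b - 2)(b + 4); at b=5 this is 324, so b decreases.
The a-coordinate has no critical point in that direction and runs off to infinity.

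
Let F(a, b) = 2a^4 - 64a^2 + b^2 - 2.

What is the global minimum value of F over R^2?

F(a,b) separates as P(a) + Q(b) − 2, so its minimum is min P + min Q − 2.
P'(a) = 8a(a - 4)(a + 4) vanishes at a ∈ {-4, 0, 4}; Q'(b) = 2b vanishes at b ∈ {0}.
Local minima of P (where P''>0): P(-4)=-512, P(4)=-512. Local minima of Q: Q(0)=0.
So the global minimum of F is P(-4) + Q(0) − 2 = -512 + 0 − 2 = -514, attained at (-4, 0).

-514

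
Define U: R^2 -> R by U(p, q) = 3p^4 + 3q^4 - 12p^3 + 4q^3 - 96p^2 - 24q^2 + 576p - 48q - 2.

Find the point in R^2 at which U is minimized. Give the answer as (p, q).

U(p,q) separates as A(p) + B(q) − 2, so its minimum is min A + min B − 2.
A'(p) = 12(p - 4)(p - 3)(p + 4) vanishes at p ∈ {-4, 3, 4}; B'(q) = 12(q - 2)(q + 1)(q + 2) vanishes at q ∈ {-2, -1, 2}.
Local minima of A (where A''>0): A(-4)=-2304, A(4)=768. Local minima of B: B(-2)=16, B(2)=-112.
So the global minimum of U is A(-4) + B(2) − 2 = -2304 − 112 − 2 = -2418, attained at (-4, 2).

(-4, 2)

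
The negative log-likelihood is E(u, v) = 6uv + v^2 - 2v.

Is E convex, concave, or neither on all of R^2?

E is quadratic, so its Hessian is the constant matrix H = [[0, 6], [6, 2]].
det(H) = -36, tr(H) = 2.
det(H) < 0, so H is indefinite: neither convex nor concave.

neither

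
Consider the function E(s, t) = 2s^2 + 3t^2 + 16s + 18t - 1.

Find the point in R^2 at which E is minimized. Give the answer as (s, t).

(-4, -3)

E(s,t) separates as P(s) + Q(t) − 1, so its minimum is min P + min Q − 1.
P'(s) = 4s + 16 vanishes at s ∈ {-4}; Q'(t) = 6(t + 3) vanishes at t ∈ {-3}.
Local minima of P (where P''>0): P(-4)=-32. Local minima of Q: Q(-3)=-27.
So the global minimum of E is P(-4) + Q(-3) − 1 = -32 − 27 − 1 = -60, attained at (-4, -3).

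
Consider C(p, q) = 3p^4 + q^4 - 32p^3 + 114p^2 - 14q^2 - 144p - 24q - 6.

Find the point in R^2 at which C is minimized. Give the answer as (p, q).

(1, 3)

C(p,q) separates as A(p) + B(q) − 6, so its minimum is min A + min B − 6.
A'(p) = 12(p - 4)(p - 3)(p - 1) vanishes at p ∈ {1, 3, 4}; B'(q) = 4(q - 3)(q + 1)(q + 2) vanishes at q ∈ {-2, -1, 3}.
Local minima of A (where A''>0): A(1)=-59, A(4)=-32. Local minima of B: B(-2)=8, B(3)=-117.
So the global minimum of C is A(1) + B(3) − 6 = -59 − 117 − 6 = -182, attained at (1, 3).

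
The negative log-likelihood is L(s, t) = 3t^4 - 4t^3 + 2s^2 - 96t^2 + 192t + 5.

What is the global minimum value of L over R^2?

-1275

L(s,t) separates as P(s) + Q(t) + 5, so its minimum is min P + min Q + 5.
P'(s) = 4s vanishes at s ∈ {0}; Q'(t) = 12(t - 4)(t - 1)(t + 4) vanishes at t ∈ {-4, 1, 4}.
Local minima of P (where P''>0): P(0)=0. Local minima of Q: Q(-4)=-1280, Q(4)=-256.
So the global minimum of L is P(0) + Q(-4) + 5 = 0 − 1280 + 5 = -1275, attained at (0, -4).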